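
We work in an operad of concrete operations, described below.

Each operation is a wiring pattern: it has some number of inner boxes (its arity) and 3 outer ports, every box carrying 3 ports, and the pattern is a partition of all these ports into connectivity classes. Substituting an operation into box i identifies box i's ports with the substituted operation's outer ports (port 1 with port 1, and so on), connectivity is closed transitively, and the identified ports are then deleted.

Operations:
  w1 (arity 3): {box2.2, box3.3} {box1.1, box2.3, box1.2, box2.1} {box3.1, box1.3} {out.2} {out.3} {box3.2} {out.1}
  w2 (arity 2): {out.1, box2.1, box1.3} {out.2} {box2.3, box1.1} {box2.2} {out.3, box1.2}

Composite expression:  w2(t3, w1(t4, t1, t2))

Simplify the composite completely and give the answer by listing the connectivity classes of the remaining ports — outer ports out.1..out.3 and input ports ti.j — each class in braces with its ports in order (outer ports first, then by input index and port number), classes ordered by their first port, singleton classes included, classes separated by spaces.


After gluing at w2, chains via deleted ports link the t-ports.
the subtree at w1 composes to {out.1} {out.2} {out.3} {t1.1, t1.3, t4.1, t4.2} {t1.2, t2.3} {t2.1, t4.3} {t2.2} on (t4, t1, t2); out.j = own outer ports
the subtree at w2 composes to {out.1, t3.3} {out.2} {out.3, t3.2} {t1.1, t1.3, t4.1, t4.2} {t1.2, t2.3} {t2.1, t4.3} {t2.2} {t3.1} on (t3, t4, t1, t2); out.j = own outer ports

{out.1, t3.3} {out.2} {out.3, t3.2} {t1.1, t1.3, t4.1, t4.2} {t1.2, t2.3} {t2.1, t4.3} {t2.2} {t3.1}


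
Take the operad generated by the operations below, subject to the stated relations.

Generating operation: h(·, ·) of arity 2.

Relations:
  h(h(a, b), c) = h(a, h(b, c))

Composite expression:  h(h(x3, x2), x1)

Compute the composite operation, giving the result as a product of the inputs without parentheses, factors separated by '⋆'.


x3 ⋆ x2 ⋆ x1


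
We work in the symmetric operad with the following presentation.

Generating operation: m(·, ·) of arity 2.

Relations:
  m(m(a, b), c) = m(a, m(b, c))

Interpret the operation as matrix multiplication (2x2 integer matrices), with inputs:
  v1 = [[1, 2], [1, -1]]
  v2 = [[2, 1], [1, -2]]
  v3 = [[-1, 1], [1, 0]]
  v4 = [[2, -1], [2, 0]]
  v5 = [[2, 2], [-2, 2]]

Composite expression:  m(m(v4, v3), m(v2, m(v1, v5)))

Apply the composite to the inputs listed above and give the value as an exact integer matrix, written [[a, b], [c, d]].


[[-20, -24], [-20, -12]]

m(v4, v3) = [[-3, 2], [-2, 2]]
m(v1, v5) = [[-2, 6], [4, 0]]
m(v2, m(v1, v5)) = [[0, 12], [-10, 6]]
m(m(v4, v3), m(v2, m(v1, v5))) = [[-20, -24], [-20, -12]]


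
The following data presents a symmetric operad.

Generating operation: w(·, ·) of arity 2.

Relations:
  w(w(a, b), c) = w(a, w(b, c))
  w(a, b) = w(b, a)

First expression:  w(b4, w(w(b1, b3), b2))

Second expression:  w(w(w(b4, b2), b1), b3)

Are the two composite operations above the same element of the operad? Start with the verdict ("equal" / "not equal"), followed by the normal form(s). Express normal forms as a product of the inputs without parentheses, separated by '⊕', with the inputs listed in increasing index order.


equal: each reduces to b1 ⊕ b2 ⊕ b3 ⊕ b4


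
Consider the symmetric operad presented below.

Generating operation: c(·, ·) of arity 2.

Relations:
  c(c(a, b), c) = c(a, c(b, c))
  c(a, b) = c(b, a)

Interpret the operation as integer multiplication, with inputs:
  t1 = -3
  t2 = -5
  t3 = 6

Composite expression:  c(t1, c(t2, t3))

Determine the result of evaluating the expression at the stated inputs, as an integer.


90

c(t2, t3) = -30
c(t1, c(t2, t3)) = 90


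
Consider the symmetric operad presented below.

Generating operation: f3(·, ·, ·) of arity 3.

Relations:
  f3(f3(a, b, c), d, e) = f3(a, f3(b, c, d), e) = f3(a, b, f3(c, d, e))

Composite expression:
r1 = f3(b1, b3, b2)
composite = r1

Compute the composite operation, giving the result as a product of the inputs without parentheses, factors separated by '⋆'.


b1 ⋆ b3 ⋆ b2


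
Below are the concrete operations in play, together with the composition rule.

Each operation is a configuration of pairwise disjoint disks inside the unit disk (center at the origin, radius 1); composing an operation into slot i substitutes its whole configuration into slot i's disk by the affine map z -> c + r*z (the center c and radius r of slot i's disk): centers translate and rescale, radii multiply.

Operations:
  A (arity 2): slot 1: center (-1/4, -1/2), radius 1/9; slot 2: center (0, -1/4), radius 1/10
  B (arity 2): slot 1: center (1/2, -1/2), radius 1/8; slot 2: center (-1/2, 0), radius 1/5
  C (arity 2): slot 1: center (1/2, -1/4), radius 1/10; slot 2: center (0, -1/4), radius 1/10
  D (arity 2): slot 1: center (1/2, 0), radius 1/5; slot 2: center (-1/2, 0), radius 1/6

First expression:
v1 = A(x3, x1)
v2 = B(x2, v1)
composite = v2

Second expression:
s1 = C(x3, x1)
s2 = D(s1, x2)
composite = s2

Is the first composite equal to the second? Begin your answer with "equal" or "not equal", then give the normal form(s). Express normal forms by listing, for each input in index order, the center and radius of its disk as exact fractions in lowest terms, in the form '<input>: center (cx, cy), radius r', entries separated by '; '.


not equal: they reduce to x1: center (-1/2, -1/20), radius 1/50; x2: center (1/2, -1/2), radius 1/8; x3: center (-11/20, -1/10), radius 1/45 and x1: center (1/2, -1/20), radius 1/50; x2: center (-1/2, 0), radius 1/6; x3: center (3/5, -1/20), radius 1/50

The first expression reduces to x1: center (-1/2, -1/20), radius 1/50; x2: center (1/2, -1/2), radius 1/8; x3: center (-11/20, -1/10), radius 1/45
The second expression reduces to x1: center (1/2, -1/20), radius 1/50; x2: center (-1/2, 0), radius 1/6; x3: center (3/5, -1/20), radius 1/50
No match — not equal.


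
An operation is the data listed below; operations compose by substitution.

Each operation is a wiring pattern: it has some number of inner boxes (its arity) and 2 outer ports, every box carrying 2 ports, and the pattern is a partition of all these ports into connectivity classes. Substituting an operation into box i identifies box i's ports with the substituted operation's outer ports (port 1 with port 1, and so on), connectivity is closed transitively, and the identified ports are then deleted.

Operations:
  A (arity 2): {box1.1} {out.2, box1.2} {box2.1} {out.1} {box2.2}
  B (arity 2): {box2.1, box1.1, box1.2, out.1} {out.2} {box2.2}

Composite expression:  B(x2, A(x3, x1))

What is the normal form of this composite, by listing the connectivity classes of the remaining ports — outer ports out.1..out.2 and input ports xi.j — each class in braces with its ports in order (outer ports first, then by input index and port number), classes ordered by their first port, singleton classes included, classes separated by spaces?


After gluing at B, chains via deleted ports link the x-ports.
the subtree at A composes to {out.1} {out.2, x3.2} {x1.1} {x1.2} {x3.1} on (x3, x1); out.j = own outer ports
the subtree at B composes to {out.1, x2.1, x2.2} {out.2} {x1.1} {x1.2} {x3.1} {x3.2} on (x2, x3, x1); out.j = own outer ports

{out.1, x2.1, x2.2} {out.2} {x1.1} {x1.2} {x3.1} {x3.2}


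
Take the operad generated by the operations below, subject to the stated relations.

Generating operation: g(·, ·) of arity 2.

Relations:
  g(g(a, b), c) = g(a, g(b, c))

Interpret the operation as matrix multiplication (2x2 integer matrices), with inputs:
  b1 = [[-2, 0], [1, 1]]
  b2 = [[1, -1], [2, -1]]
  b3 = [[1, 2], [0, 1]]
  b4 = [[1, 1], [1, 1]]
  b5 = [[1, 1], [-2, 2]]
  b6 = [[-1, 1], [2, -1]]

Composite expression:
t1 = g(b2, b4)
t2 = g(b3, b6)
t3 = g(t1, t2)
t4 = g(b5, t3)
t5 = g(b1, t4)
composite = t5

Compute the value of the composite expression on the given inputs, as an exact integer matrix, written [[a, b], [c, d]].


g(b2, b4) = [[0, 0], [1, 1]]
g(b3, b6) = [[3, -1], [2, -1]]
g(g(b2, b4), g(b3, b6)) = [[0, 0], [5, -2]]
g(b5, g(g(b2, b4), g(b3, b6))) = [[5, -2], [10, -4]]
g(b1, g(b5, g(g(b2, b4), g(b3, b6)))) = [[-10, 4], [15, -6]]

[[-10, 4], [15, -6]]


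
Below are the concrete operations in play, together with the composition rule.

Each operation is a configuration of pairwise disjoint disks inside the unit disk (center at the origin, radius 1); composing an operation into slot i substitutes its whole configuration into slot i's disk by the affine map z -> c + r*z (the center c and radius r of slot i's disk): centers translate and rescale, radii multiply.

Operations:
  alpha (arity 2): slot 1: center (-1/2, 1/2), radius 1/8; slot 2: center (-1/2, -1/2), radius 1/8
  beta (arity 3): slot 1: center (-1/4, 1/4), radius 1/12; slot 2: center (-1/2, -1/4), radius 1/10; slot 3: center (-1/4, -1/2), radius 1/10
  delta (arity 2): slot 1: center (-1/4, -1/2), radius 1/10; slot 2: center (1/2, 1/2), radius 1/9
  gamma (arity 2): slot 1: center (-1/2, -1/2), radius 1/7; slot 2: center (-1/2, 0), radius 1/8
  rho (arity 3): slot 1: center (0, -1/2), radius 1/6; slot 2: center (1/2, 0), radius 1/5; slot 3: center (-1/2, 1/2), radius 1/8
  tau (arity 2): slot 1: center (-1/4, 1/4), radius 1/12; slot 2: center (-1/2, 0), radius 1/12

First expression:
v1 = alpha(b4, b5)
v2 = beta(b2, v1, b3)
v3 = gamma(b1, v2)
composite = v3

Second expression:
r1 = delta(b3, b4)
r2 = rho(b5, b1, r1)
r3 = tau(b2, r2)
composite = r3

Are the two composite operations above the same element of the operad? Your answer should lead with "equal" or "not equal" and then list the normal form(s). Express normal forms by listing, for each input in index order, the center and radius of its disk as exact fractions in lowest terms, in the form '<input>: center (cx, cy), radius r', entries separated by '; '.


not equal — first b1: center (-1/2, -1/2), radius 1/7; b2: center (-17/32, 1/32), radius 1/96; b3: center (-17/32, -1/16), radius 1/80; b4: center (-91/160, -1/40), radius 1/640; b5: center (-91/160, -3/80), radius 1/640, second b1: center (-11/24, 0), radius 1/60; b2: center (-1/4, 1/4), radius 1/12; b3: center (-209/384, 7/192), radius 1/960; b4: center (-103/192, 3/64), radius 1/864; b5: center (-1/2, -1/24), radius 1/72

In normal form, the first expression is b1: center (-1/2, -1/2), radius 1/7; b2: center (-17/32, 1/32), radius 1/96; b3: center (-17/32, -1/16), radius 1/80; b4: center (-91/160, -1/40), radius 1/640; b5: center (-91/160, -3/80), radius 1/640
In normal form, the second expression is b1: center (-11/24, 0), radius 1/60; b2: center (-1/4, 1/4), radius 1/12; b3: center (-209/384, 7/192), radius 1/960; b4: center (-103/192, 3/64), radius 1/864; b5: center (-1/2, -1/24), radius 1/72
No match — not equal.


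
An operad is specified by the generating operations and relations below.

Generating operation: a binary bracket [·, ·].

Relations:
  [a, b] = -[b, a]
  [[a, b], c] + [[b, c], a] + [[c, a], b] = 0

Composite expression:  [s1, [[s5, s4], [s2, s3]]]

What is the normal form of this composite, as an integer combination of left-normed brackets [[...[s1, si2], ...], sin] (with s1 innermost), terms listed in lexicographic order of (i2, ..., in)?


[[[[s1, s2], s3], s4], s5] - [[[[s1, s2], s3], s5], s4] - [[[[s1, s3], s2], s4], s5] + [[[[s1, s3], s2], s5], s4] - [[[[s1, s4], s5], s2], s3] + [[[[s1, s4], s5], s3], s2] + [[[[s1, s5], s4], s2], s3] - [[[[s1, s5], s4], s3], s2]

Antisymmetry and Jacobi reduce to s1-anchored left-normed brackets.
Composite bracket: [s1, [[s5, s4], [s2, s3]]]
The bracket unfolds into 16 signed words via [a, b] = ab - ba (2^4 = 16).
Collect the words opening with s1:
  from s1s2s3s4s5, sign +1: term +[[[[s1, s2], s3], s4], s5]
  from s1s2s3s5s4, sign -1: term -[[[[s1, s2], s3], s5], s4]
  from s1s3s2s4s5, sign -1: term -[[[[s1, s3], s2], s4], s5]
  from s1s3s2s5s4, sign +1: term +[[[[s1, s3], s2], s5], s4]
  from s1s4s5s2s3, sign -1: term -[[[[s1, s4], s5], s2], s3]
  from s1s4s5s3s2, sign +1: term +[[[[s1, s4], s5], s3], s2]
  from s1s5s4s2s3, sign +1: term +[[[[s1, s5], s4], s2], s3]
  from s1s5s4s3s2, sign -1: term -[[[[s1, s5], s4], s3], s2]


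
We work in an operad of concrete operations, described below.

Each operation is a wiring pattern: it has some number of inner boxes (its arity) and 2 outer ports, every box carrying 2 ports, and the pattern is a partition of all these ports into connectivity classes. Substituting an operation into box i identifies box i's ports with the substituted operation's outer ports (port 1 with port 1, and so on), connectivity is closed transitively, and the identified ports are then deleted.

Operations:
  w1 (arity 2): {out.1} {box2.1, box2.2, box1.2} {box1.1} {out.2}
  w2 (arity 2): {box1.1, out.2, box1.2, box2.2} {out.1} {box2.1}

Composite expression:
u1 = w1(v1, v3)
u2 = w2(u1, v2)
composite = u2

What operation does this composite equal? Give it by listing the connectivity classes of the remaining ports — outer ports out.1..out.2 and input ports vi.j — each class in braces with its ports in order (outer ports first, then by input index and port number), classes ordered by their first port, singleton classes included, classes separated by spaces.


Treat the ports identified at w2 as solder joints: merge, then drop.
stage w1: inputs (v1, v3), connectivity {out.1} {out.2} {v1.1} {v1.2, v3.1, v3.2}, out.j its boundary
stage w2: inputs (v1, v3, v2), connectivity {out.1} {out.2, v2.2} {v1.1} {v1.2, v3.1, v3.2} {v2.1}, out.j its boundary

{out.1} {out.2, v2.2} {v1.1} {v1.2, v3.1, v3.2} {v2.1}


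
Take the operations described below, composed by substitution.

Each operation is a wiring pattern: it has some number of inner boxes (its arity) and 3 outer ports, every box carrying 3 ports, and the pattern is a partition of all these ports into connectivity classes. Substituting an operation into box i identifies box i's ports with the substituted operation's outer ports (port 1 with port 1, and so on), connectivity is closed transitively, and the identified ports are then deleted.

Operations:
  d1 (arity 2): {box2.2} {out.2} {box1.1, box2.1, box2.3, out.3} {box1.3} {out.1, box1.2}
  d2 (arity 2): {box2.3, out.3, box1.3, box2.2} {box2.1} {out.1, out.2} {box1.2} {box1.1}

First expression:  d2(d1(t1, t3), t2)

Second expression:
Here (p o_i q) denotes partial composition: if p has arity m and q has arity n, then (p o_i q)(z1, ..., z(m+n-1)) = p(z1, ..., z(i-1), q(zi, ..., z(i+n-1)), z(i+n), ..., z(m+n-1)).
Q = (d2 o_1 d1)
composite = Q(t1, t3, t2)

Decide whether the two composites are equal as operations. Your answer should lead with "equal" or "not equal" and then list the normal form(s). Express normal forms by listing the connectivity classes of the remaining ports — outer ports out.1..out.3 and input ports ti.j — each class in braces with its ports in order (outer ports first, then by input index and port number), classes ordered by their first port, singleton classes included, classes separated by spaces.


equal — both sides give {out.1, out.2} {out.3, t1.1, t2.2, t2.3, t3.1, t3.3} {t1.2} {t1.3} {t2.1} {t3.2}

In normal form, the first expression is {out.1, out.2} {out.3, t1.1, t2.2, t2.3, t3.1, t3.3} {t1.2} {t1.3} {t2.1} {t3.2}
In normal form, the second expression is {out.1, out.2} {out.3, t1.1, t2.2, t2.3, t3.1, t3.3} {t1.2} {t1.3} {t2.1} {t3.2}
Same normal form: equal.


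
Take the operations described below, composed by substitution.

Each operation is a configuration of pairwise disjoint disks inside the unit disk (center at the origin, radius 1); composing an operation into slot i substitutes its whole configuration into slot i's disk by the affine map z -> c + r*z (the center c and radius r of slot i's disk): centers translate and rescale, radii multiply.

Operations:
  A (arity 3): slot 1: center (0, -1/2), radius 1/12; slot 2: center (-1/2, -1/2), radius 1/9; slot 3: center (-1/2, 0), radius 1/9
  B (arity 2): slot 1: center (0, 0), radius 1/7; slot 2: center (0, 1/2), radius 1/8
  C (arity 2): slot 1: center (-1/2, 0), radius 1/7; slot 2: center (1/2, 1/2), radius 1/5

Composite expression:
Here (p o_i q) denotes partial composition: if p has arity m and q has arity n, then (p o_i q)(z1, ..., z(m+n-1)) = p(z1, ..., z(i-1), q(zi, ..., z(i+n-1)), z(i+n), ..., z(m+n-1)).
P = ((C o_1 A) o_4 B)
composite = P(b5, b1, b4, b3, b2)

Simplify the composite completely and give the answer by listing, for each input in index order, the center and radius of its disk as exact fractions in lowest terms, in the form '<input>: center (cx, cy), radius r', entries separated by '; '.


b1: center (-4/7, -1/14), radius 1/63; b2: center (1/2, 3/5), radius 1/40; b3: center (1/2, 1/2), radius 1/35; b4: center (-4/7, 0), radius 1/63; b5: center (-1/2, -1/14), radius 1/84

Each b-disk chains the slot maps above it in C; radii multiply.
input b5: composing its 2 substitution steps yields center (-1/2, -1/14), radius 1/84
input b1: composing its 2 substitution steps yields center (-4/7, -1/14), radius 1/63
input b4: composing its 2 substitution steps yields center (-4/7, 0), radius 1/63
input b3: composing its 2 substitution steps yields center (1/2, 1/2), radius 1/35
input b2: composing its 2 substitution steps yields center (1/2, 3/5), radius 1/40


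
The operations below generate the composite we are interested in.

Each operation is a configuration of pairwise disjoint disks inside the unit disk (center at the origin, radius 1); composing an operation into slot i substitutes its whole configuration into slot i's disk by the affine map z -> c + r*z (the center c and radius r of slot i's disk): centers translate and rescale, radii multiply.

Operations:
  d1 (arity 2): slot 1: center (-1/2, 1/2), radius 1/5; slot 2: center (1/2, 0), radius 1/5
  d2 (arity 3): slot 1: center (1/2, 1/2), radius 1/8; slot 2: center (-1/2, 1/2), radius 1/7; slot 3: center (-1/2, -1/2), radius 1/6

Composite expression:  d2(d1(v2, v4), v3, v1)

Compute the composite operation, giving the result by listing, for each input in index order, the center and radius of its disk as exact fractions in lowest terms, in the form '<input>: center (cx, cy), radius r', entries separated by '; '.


Below d2, radii multiply path by path; the v-disk centers shift.
input v2: applying the 2 nested substitutions gives center (7/16, 9/16), radius 1/40
input v4: applying the 2 nested substitutions gives center (9/16, 1/2), radius 1/40
input v3: applying the 1 nested substitution gives center (-1/2, 1/2), radius 1/7
input v1: applying the 1 nested substitution gives center (-1/2, -1/2), radius 1/6

v1: center (-1/2, -1/2), radius 1/6; v2: center (7/16, 9/16), radius 1/40; v3: center (-1/2, 1/2), radius 1/7; v4: center (9/16, 1/2), radius 1/40


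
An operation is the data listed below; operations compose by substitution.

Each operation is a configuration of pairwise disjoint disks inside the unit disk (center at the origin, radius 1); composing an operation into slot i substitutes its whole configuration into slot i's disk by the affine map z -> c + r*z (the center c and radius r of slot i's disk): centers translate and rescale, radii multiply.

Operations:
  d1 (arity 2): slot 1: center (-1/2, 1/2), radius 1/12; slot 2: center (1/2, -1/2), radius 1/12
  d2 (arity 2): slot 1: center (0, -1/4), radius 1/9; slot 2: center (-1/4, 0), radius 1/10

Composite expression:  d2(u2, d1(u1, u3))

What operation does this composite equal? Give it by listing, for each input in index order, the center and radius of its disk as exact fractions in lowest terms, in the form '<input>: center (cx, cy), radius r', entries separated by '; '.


Affine substitution under d2: radii multiply and u-centers shift.
tracing u2 down its 1-map path: center (0, -1/4), radius 1/9
tracing u1 down its 2-map path: center (-3/10, 1/20), radius 1/120
tracing u3 down its 2-map path: center (-1/5, -1/20), radius 1/120

u1: center (-3/10, 1/20), radius 1/120; u2: center (0, -1/4), radius 1/9; u3: center (-1/5, -1/20), radius 1/120


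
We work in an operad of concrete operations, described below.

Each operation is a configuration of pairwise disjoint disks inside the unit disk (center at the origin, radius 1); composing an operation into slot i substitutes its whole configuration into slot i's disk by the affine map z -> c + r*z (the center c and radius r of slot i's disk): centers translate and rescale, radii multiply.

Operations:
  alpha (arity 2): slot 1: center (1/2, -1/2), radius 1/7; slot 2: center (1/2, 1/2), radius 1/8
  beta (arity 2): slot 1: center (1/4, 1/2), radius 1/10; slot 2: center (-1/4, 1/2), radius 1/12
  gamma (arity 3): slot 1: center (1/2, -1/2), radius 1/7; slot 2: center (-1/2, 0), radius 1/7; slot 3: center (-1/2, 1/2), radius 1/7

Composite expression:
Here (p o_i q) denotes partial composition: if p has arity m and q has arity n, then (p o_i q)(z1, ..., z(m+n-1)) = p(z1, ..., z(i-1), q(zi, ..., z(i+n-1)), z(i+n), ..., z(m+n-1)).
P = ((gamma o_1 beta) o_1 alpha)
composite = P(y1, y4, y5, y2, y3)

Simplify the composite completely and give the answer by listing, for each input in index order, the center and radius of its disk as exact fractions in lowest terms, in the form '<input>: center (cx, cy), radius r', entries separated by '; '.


y1: center (19/35, -61/140), radius 1/490; y2: center (-1/2, 0), radius 1/7; y3: center (-1/2, 1/2), radius 1/7; y4: center (19/35, -59/140), radius 1/560; y5: center (13/28, -3/7), radius 1/84

Follow each y-input down from gamma: c' goes to c + r*c', radius to r*r'.
tracing y1 down its 3-map path: center (19/35, -61/140), radius 1/490
tracing y4 down its 3-map path: center (19/35, -59/140), radius 1/560
tracing y5 down its 2-map path: center (13/28, -3/7), radius 1/84
tracing y2 down its 1-map path: center (-1/2, 0), radius 1/7
tracing y3 down its 1-map path: center (-1/2, 1/2), radius 1/7


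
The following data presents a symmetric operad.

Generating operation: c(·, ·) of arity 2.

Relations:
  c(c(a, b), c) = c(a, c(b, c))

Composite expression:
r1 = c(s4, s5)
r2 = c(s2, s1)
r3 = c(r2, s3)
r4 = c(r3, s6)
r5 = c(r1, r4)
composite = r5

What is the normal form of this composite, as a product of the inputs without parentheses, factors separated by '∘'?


Under associativity of c, the answer is the s's in reading order.
c(s4, s5) collapses to s4 ∘ s5
c(s2, s1) collapses to s2 ∘ s1
c(c(s2, s1), s3) collapses to s2 ∘ s1 ∘ s3
c(c(c(s2, s1), s3), s6) collapses to s2 ∘ s1 ∘ s3 ∘ s6
c(c(s4, s5), c(c(c(s2, s1), s3), s6)) collapses to s4 ∘ s5 ∘ s2 ∘ s1 ∘ s3 ∘ s6

s4 ∘ s5 ∘ s2 ∘ s1 ∘ s3 ∘ s6


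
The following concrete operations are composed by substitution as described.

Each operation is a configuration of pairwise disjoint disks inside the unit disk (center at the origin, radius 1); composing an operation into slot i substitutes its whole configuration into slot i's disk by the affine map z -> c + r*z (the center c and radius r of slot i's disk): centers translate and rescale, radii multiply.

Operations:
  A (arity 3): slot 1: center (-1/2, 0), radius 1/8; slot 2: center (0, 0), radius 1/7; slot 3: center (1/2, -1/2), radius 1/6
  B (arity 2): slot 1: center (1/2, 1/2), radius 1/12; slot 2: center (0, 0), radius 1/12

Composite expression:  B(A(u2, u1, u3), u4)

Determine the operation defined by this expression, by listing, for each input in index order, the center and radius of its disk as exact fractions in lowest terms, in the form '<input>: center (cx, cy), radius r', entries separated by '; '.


u1: center (1/2, 1/2), radius 1/84; u2: center (11/24, 1/2), radius 1/96; u3: center (13/24, 11/24), radius 1/72; u4: center (0, 0), radius 1/12

Only the slot chain above each u matters under B; compose those maps.
for u2, the 2-step affine chain lands on center (11/24, 1/2), radius 1/96
for u1, the 2-step affine chain lands on center (1/2, 1/2), radius 1/84
for u3, the 2-step affine chain lands on center (13/24, 11/24), radius 1/72
for u4, the 1-step affine chain lands on center (0, 0), radius 1/12


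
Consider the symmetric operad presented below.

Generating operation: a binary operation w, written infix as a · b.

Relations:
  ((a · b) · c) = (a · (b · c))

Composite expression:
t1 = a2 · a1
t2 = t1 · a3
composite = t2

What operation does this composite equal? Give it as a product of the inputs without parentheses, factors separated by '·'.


a2 · a1 · a3


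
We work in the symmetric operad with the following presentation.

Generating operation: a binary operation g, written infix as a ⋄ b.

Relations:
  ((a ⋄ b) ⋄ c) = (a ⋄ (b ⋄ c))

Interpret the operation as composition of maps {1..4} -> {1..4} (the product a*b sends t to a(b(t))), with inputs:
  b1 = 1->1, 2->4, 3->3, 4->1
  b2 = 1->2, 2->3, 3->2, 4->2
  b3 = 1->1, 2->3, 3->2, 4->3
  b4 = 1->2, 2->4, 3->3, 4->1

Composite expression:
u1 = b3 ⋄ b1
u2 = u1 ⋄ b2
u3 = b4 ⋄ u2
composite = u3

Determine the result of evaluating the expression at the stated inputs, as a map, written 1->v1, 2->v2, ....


(b3 ⋄ b1) = 1->1, 2->3, 3->2, 4->1
((b3 ⋄ b1) ⋄ b2) = 1->3, 2->2, 3->3, 4->3
(b4 ⋄ ((b3 ⋄ b1) ⋄ b2)) = 1->3, 2->4, 3->3, 4->3

1->3, 2->4, 3->3, 4->3


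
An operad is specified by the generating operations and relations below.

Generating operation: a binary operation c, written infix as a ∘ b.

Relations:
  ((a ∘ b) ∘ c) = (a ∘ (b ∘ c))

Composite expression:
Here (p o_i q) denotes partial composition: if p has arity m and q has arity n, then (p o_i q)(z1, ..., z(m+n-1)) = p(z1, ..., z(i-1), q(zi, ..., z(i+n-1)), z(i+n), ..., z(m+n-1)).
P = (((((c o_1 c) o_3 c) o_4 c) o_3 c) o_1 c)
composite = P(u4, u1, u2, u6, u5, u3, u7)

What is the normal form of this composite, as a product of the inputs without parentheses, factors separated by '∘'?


u4 ∘ u1 ∘ u2 ∘ u6 ∘ u5 ∘ u3 ∘ u7

Key point: c is associative — brackets drop, the u-order remains.
(u4 ∘ u1) collapses to u4 ∘ u1
((u4 ∘ u1) ∘ u2) collapses to u4 ∘ u1 ∘ u2
(u6 ∘ u5) collapses to u6 ∘ u5
(u3 ∘ u7) collapses to u3 ∘ u7
((u6 ∘ u5) ∘ (u3 ∘ u7)) collapses to u6 ∘ u5 ∘ u3 ∘ u7
(((u4 ∘ u1) ∘ u2) ∘ ((u6 ∘ u5) ∘ (u3 ∘ u7))) collapses to u4 ∘ u1 ∘ u2 ∘ u6 ∘ u5 ∘ u3 ∘ u7


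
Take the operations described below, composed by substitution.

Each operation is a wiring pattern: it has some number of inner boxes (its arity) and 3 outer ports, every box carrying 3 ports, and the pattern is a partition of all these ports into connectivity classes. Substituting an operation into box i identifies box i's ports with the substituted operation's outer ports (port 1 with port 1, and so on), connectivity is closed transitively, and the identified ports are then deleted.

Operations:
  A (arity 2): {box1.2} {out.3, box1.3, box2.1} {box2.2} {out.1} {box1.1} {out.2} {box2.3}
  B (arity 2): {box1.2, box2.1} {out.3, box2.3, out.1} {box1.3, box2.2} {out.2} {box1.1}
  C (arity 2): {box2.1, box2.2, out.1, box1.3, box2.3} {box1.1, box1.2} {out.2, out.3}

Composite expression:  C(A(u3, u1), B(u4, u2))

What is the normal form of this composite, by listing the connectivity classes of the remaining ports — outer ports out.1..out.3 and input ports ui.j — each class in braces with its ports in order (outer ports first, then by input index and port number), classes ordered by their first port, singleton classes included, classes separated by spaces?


Reachability decides: close wires over C-identified ports.
A over (u3, u1) gives {out.1} {out.2} {out.3, u1.1, u3.3} {u1.2} {u1.3} {u3.1} {u3.2}, out.j being that stage's outer ports
B over (u4, u2) gives {out.1, out.3, u2.3} {out.2} {u2.1, u4.2} {u2.2, u4.3} {u4.1}, out.j being that stage's outer ports
C over (u3, u1, u4, u2) gives {out.1, u1.1, u2.3, u3.3} {out.2, out.3} {u1.2} {u1.3} {u2.1, u4.2} {u2.2, u4.3} {u3.1} {u3.2} {u4.1}, out.j being that stage's outer ports

{out.1, u1.1, u2.3, u3.3} {out.2, out.3} {u1.2} {u1.3} {u2.1, u4.2} {u2.2, u4.3} {u3.1} {u3.2} {u4.1}


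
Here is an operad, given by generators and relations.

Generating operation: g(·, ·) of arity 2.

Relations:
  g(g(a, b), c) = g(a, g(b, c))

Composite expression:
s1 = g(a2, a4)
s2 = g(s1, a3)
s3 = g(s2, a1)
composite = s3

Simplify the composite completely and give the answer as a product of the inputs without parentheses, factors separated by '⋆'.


a2 ⋆ a4 ⋆ a3 ⋆ a1

Under associativity of g, the answer is the a's in reading order.
g(a2, a4) reduces to a2 ⋆ a4
g(g(a2, a4), a3) reduces to a2 ⋆ a4 ⋆ a3
g(g(g(a2, a4), a3), a1) reduces to a2 ⋆ a4 ⋆ a3 ⋆ a1


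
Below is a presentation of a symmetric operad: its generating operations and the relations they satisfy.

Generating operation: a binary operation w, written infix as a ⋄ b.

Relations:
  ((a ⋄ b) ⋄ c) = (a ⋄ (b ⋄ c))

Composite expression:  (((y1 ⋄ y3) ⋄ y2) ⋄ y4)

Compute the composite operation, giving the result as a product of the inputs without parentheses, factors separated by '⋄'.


y1 ⋄ y3 ⋄ y2 ⋄ y4

The w-tree's shape is irrelevant; the y-reading-order decides.
(y1 ⋄ y3) collapses to y1 ⋄ y3
((y1 ⋄ y3) ⋄ y2) collapses to y1 ⋄ y3 ⋄ y2
(((y1 ⋄ y3) ⋄ y2) ⋄ y4) collapses to y1 ⋄ y3 ⋄ y2 ⋄ y4


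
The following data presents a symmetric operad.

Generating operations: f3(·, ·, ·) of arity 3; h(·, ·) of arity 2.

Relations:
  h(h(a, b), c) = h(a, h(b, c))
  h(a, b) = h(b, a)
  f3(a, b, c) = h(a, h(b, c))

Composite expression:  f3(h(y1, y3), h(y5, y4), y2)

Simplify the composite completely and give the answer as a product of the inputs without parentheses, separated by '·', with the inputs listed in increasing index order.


y1 · y2 · y3 · y4 · y5

Any arrangement under f3 is one operation, so sort the y-inputs.
h(y1, y3) flattens to y1 · y3
h(y5, y4) flattens to y5 · y4
f3(h(y1, y3), h(y5, y4), y2) flattens to y1 · y3 · y5 · y4 · y2
putting the inputs in ascending order: y1 · y2 · y3 · y4 · y5


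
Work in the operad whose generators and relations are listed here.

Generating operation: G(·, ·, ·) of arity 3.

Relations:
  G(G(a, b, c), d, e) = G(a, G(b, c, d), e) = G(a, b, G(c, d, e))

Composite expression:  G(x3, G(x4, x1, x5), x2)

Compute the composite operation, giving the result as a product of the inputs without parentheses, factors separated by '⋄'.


x3 ⋄ x4 ⋄ x1 ⋄ x5 ⋄ x2

Under associativity of G, the answer is the x's in reading order.
G(x4, x1, x5) unparenthesizes to x4 ⋄ x1 ⋄ x5
G(x3, G(x4, x1, x5), x2) unparenthesizes to x3 ⋄ x4 ⋄ x1 ⋄ x5 ⋄ x2


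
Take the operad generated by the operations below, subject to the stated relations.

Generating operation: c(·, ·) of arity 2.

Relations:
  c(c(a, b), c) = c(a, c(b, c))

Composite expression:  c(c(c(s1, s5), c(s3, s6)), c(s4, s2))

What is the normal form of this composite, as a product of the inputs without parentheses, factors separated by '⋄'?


s1 ⋄ s5 ⋄ s3 ⋄ s6 ⋄ s4 ⋄ s2

Associativity of c dissolves the nesting; only the s-input order survives.
c(s1, s5) unparenthesizes to s1 ⋄ s5
c(s3, s6) unparenthesizes to s3 ⋄ s6
c(c(s1, s5), c(s3, s6)) unparenthesizes to s1 ⋄ s5 ⋄ s3 ⋄ s6
c(s4, s2) unparenthesizes to s4 ⋄ s2
c(c(c(s1, s5), c(s3, s6)), c(s4, s2)) unparenthesizes to s1 ⋄ s5 ⋄ s3 ⋄ s6 ⋄ s4 ⋄ s2


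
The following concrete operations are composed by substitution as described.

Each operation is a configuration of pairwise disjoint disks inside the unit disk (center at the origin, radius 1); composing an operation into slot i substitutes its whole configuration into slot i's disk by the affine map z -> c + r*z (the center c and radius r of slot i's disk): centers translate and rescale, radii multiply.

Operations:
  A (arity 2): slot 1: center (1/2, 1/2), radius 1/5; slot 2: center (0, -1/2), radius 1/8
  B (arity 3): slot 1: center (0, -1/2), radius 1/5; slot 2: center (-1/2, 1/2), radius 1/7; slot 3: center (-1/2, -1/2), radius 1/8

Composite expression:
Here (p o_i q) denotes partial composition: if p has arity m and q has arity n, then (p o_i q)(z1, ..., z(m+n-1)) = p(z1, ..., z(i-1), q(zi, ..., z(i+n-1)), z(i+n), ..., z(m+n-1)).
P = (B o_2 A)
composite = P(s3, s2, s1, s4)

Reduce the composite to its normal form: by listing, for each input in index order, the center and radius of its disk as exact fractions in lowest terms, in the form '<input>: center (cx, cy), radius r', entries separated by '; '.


s1: center (-1/2, 3/7), radius 1/56; s2: center (-3/7, 4/7), radius 1/35; s3: center (0, -1/2), radius 1/5; s4: center (-1/2, -1/2), radius 1/8

Affine substitution under B: radii multiply and s-centers shift.
for s3, the 1-step affine chain lands on center (0, -1/2), radius 1/5
for s2, the 2-step affine chain lands on center (-3/7, 4/7), radius 1/35
for s1, the 2-step affine chain lands on center (-1/2, 3/7), radius 1/56
for s4, the 1-step affine chain lands on center (-1/2, -1/2), radius 1/8


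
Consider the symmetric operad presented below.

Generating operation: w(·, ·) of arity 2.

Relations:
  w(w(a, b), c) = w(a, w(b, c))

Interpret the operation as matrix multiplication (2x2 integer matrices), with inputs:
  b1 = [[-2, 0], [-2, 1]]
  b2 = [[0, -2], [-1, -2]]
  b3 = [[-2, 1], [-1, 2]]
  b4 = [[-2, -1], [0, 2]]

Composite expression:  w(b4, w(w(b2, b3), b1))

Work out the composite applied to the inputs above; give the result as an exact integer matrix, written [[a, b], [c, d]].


[[-10, 13], [4, -10]]

w(b2, b3) = [[2, -4], [4, -5]]
w(w(b2, b3), b1) = [[4, -4], [2, -5]]
w(b4, w(w(b2, b3), b1)) = [[-10, 13], [4, -10]]


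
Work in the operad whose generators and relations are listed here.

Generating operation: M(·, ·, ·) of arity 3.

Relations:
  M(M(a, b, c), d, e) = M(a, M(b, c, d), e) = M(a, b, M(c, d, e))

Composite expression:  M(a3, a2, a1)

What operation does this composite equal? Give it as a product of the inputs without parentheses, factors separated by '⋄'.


Every regrouping of M is equal, so read the a-inputs in written order.
M(a3, a2, a1) collapses to a3 ⋄ a2 ⋄ a1

a3 ⋄ a2 ⋄ a1


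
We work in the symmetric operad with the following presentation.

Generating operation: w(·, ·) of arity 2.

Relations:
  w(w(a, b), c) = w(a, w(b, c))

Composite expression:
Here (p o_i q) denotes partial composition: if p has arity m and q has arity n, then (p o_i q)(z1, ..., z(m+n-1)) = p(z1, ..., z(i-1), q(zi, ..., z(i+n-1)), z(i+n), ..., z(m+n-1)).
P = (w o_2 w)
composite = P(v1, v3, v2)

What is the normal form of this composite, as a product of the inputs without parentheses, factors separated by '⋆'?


v1 ⋆ v3 ⋆ v2


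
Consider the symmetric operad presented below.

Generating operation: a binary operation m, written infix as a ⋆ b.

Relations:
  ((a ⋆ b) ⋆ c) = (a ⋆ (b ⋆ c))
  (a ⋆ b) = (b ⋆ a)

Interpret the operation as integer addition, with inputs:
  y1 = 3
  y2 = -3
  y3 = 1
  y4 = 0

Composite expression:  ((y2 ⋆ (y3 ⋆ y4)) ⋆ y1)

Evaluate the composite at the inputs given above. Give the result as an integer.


1

(y3 ⋆ y4) = 1
(y2 ⋆ (y3 ⋆ y4)) = -2
((y2 ⋆ (y3 ⋆ y4)) ⋆ y1) = 1


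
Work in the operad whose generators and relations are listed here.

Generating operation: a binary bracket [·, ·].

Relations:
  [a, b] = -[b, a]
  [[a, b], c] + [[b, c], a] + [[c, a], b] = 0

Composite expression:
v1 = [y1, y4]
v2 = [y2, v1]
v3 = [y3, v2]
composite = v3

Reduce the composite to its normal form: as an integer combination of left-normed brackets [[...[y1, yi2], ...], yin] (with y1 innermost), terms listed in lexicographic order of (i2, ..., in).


[[[y1, y4], y2], y3]


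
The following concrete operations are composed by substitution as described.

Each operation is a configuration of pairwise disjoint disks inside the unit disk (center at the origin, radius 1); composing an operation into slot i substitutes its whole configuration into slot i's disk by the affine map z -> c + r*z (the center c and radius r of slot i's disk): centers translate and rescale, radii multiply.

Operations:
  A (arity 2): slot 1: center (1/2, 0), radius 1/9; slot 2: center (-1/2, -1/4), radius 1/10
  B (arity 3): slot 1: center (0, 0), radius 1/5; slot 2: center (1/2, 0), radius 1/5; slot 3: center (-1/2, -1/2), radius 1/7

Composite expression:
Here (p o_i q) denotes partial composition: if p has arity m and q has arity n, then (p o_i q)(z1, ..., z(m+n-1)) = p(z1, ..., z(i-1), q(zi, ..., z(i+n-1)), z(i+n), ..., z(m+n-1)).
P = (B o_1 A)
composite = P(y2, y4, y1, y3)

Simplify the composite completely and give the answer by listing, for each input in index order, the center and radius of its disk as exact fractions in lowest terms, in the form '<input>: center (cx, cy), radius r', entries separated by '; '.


Follow each y-input down from B: c' goes to c + r*c', radius to r*r'.
y2 passes through 2 substitutions, ending at center (1/10, 0), radius 1/45
y4 passes through 2 substitutions, ending at center (-1/10, -1/20), radius 1/50
y1 passes through 1 substitution, ending at center (1/2, 0), radius 1/5
y3 passes through 1 substitution, ending at center (-1/2, -1/2), radius 1/7

y1: center (1/2, 0), radius 1/5; y2: center (1/10, 0), radius 1/45; y3: center (-1/2, -1/2), radius 1/7; y4: center (-1/10, -1/20), radius 1/50


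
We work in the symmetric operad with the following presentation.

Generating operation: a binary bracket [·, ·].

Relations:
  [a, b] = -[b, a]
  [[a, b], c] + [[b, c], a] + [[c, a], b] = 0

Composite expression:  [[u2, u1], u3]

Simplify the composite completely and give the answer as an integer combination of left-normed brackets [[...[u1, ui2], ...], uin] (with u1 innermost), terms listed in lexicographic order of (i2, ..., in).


-[[u1, u2], u3]

Skip Jacobi rewriting: expand, keep u1-initial words, read off terms.
Composite bracket: [[u2, u1], u3]
The bracket unfolds into 4 signed words via [a, b] = ab - ba (2^2 = 4).
Collect the words opening with u1:
  the word u1u2u3 carries sign -1 and contributes -[[u1, u2], u3]


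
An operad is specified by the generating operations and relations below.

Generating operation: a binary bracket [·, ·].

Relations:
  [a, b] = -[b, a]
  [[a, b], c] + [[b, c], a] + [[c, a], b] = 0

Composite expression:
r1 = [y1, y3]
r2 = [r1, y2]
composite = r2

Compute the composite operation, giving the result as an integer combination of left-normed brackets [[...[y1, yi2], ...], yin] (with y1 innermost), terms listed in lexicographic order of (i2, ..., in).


In the tensor algebra, words opening y1 carry the y1-anchored form.
Composite bracket: [[y1, y3], y2]
Full expansion: 4 signed words from ab - ba (2^2 = 4).
Words beginning with y1 determine it all:
  y1y3y2 (sign +1) contributes +[[y1, y3], y2]

[[y1, y3], y2]


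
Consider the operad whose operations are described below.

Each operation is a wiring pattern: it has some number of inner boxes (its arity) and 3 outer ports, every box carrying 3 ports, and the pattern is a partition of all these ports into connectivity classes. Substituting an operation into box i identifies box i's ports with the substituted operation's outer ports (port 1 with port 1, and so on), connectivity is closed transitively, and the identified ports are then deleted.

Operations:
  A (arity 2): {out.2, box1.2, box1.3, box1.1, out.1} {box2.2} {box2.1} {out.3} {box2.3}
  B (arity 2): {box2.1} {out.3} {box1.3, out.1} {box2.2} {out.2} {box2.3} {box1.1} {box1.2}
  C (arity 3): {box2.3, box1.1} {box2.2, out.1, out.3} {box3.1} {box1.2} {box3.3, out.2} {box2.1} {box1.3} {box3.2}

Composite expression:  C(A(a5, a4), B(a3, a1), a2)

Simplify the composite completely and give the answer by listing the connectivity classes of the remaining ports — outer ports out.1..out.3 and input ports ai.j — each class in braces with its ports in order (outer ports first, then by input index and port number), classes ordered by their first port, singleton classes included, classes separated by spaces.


{out.1, out.3} {out.2, a2.3} {a1.1} {a1.2} {a1.3} {a2.1} {a2.2} {a3.1} {a3.2} {a3.3} {a4.1} {a4.2} {a4.3} {a5.1, a5.2, a5.3}

Connectivity passes through glued C-boundaries; trace each wire chain.
through A, on inputs (a5, a4): {out.1, out.2, a5.1, a5.2, a5.3} {out.3} {a4.1} {a4.2} {a4.3} (out.j = stage outer ports)
through B, on inputs (a3, a1): {out.1, a3.3} {out.2} {out.3} {a1.1} {a1.2} {a1.3} {a3.1} {a3.2} (out.j = stage outer ports)
through C, on inputs (a5, a4, a3, a1, a2): {out.1, out.3} {out.2, a2.3} {a1.1} {a1.2} {a1.3} {a2.1} {a2.2} {a3.1} {a3.2} {a3.3} {a4.1} {a4.2} {a4.3} {a5.1, a5.2, a5.3} (out.j = stage outer ports)
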